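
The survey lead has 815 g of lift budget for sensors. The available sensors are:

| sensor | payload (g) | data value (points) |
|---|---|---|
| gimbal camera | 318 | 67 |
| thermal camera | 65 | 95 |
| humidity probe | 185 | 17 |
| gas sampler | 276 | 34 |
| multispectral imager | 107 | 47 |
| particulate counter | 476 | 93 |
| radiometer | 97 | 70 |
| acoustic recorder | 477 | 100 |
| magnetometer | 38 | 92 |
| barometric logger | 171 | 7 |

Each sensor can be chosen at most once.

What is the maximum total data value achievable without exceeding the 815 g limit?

404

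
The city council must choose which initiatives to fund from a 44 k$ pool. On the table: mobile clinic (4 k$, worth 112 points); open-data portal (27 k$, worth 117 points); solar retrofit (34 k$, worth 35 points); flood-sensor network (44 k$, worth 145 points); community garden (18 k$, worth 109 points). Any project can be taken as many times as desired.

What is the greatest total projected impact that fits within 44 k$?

1232

Ranking by ratio (projected impact/k$): mobile clinic 28.00, community garden 6.06, open-data portal 4.33.
The ratio ordering already packs tightly: 11×mobile clinic, 44 k$, 1232.
That's the maximum — no swap from here does better than 1232.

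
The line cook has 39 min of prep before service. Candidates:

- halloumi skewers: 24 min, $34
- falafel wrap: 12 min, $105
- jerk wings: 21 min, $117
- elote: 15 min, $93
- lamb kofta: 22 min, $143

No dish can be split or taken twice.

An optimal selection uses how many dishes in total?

Optimal total is 248.
falafel wrap + lamb kofta hits 248 at 34 min.
Every optimal selection uses 2 dishes.

2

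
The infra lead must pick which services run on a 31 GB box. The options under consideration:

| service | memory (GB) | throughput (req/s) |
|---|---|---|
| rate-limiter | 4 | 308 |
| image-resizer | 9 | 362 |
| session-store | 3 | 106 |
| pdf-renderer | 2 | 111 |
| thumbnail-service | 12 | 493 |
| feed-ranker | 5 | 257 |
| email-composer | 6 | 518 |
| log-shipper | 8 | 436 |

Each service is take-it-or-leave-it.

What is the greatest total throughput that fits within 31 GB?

Ranking by ratio (throughput/GB): email-composer 86.33, rate-limiter 77.00, pdf-renderer 55.50, log-shipper 54.50.
Greedy by ratio would take rate-limiter + session-store + pdf-renderer + feed-ranker + email-composer + log-shipper: 28 GB used, total 1736.
Replace session-store and pdf-renderer and feed-ranker with thumbnail-service: the trade gains 19 net, giving 1755 at 30 GB.

1755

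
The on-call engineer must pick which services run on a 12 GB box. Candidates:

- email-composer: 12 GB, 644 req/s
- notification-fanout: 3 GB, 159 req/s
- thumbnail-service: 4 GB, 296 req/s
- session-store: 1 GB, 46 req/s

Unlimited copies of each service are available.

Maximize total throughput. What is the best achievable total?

888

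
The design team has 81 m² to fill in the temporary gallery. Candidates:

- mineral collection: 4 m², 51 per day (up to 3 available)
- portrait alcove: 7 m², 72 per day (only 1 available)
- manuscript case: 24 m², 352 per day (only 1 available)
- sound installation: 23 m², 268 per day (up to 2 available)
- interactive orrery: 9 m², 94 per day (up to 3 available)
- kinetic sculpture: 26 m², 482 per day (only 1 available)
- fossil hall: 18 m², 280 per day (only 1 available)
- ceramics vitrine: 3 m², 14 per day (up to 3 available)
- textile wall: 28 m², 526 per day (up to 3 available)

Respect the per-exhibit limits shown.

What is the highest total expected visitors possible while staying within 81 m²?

1404

A density-first pass picks mineral collection + fossil hall + ceramics vitrine + 2×textile wall — 1397 at 81 m².
Replace mineral collection and ceramics vitrine with portrait alcove: the trade gains 7 net, giving 1404 at 81 m².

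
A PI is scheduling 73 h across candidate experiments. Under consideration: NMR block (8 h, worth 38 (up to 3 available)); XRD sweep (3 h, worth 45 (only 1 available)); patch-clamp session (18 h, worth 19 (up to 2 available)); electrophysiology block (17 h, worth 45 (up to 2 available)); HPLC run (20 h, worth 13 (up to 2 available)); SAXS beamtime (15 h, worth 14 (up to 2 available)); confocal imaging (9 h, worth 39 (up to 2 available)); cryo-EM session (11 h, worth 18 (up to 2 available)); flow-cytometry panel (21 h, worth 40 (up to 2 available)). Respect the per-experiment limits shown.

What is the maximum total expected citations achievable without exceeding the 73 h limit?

Best packing: 3×NMR block + XRD sweep + electrophysiology block + 2×confocal imaging + cryo-EM session — 73 h, 300 total.

300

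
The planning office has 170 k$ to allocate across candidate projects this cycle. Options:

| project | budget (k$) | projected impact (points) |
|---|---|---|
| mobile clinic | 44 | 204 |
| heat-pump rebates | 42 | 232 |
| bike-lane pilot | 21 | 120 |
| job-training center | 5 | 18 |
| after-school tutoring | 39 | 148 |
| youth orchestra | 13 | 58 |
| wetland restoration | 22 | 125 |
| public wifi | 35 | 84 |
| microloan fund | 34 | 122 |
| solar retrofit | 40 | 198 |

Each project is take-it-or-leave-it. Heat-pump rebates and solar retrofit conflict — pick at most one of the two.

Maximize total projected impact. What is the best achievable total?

829

Mobile clinic + heat-pump rebates + bike-lane pilot + after-school tutoring + wetland restoration uses 168 of the 170 k$ and totals 829.
The closest alternative, mobile clinic + heat-pump rebates + bike-lane pilot + job-training center + wetland restoration + microloan fund, reaches only 821.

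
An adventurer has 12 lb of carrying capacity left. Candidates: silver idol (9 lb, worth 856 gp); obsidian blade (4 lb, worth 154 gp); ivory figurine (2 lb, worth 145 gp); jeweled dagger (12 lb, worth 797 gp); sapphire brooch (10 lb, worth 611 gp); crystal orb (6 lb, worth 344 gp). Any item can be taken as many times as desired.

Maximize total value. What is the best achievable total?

Best packing: silver idol + ivory figurine — 11 lb, 1001 total.
No other feasible combination exceeds 1001.

1001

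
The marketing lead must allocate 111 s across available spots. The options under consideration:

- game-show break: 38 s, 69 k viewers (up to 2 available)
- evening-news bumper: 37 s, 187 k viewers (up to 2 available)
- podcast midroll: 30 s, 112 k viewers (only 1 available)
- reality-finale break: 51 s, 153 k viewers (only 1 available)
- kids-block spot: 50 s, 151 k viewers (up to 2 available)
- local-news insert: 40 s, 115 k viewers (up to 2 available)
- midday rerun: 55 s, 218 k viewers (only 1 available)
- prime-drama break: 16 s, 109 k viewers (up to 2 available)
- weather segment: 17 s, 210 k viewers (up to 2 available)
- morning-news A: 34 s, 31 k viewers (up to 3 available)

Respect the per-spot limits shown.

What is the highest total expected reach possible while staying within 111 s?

825

Taking evening-news bumper + 2×prime-drama break + 2×weather segment: 103 s used, 825 in expected reach.
The spare 8 s is too small for any remaining spot, and no exchange beats 825.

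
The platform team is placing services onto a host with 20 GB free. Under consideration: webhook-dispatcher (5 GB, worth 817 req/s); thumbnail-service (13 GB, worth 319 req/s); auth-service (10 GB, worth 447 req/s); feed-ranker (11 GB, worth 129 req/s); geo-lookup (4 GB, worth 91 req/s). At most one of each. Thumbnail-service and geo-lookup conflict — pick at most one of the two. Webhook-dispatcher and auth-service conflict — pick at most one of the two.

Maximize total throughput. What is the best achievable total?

1136

Taking webhook-dispatcher + thumbnail-service: 18 GB used, 1136 in throughput.
That's the maximum — no feasible swap from here does better than 1136.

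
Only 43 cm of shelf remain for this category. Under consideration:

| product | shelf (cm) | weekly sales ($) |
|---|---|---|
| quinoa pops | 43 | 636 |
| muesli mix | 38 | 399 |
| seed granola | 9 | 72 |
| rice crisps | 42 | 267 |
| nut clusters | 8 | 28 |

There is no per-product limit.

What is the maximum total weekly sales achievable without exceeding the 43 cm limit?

636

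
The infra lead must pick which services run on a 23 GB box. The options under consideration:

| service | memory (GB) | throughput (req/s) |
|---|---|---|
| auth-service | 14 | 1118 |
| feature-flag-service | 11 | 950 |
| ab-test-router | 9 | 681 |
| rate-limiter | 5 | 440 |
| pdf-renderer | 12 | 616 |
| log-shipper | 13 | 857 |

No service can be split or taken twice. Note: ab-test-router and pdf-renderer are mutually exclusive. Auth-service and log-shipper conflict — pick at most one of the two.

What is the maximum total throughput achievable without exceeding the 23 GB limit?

1799

A density-first pass picks feature-flag-service + rate-limiter — 1390 at 16 GB.
Dropping feature-flag-service and rate-limiter frees 16 GB; slotting in auth-service + ab-test-router (23 GB) lifts the total to 1799 at 23 GB.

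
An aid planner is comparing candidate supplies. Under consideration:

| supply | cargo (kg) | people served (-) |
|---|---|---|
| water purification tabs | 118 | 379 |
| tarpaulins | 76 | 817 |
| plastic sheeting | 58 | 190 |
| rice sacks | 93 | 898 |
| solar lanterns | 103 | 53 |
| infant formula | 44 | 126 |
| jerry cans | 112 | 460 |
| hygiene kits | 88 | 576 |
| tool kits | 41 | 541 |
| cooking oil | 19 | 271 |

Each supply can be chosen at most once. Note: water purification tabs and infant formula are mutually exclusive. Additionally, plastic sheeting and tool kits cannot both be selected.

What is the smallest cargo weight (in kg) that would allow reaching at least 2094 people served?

210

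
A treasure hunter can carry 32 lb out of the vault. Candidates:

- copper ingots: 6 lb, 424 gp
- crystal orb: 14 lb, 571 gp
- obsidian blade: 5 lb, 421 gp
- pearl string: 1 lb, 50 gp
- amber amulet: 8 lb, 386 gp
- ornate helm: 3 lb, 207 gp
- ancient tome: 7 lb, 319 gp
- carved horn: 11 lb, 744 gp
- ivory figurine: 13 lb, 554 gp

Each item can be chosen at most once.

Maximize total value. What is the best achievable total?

2115

The ratio heuristic lands on copper ingots + obsidian blade + pearl string + ornate helm + carved horn (1846) but leaves 6 lb idle.
Dropping pearl string frees 1 lb; slotting in ancient tome (7 lb) lifts the total to 2115 at 32 lb.
The closest alternative, copper ingots + obsidian blade + pearl string + amber amulet + carved horn, reaches only 2025.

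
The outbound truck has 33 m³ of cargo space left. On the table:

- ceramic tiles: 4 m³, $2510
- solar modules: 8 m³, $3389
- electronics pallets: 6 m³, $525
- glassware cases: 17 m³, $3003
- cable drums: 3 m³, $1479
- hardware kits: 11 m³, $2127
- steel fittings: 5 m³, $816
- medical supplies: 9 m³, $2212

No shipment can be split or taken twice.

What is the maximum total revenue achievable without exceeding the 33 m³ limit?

Ranking by ratio (revenue/m³): ceramic tiles 627.50, cable drums 493.00, solar modules 423.62, medical supplies 245.78.
The ratio ordering already packs tightly: ceramic tiles + solar modules + cable drums + steel fittings + medical supplies, 29 m³, 10406.

10406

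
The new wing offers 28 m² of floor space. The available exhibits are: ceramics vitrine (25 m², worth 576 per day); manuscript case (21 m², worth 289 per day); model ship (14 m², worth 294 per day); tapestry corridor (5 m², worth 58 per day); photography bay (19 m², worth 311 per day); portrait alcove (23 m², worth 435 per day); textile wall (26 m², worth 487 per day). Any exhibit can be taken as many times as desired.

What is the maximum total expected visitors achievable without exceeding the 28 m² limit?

By expected visitors per m²: ceramics vitrine 23.04, model ship 21.00, portrait alcove 18.91 lead.
The ratio heuristic lands on ceramics vitrine (576) but leaves 3 m² idle.
Replace ceramics vitrine with 2×model ship: the trade gains 12 net, giving 588 at 28 m².
Every other selection either busts 28 m² or fails to beat 588.

588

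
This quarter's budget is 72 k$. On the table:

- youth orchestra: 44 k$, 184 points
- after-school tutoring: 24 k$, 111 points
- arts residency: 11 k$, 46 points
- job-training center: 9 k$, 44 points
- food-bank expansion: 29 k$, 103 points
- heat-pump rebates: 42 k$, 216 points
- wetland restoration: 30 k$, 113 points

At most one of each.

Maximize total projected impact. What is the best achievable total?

Greedy by ratio would take arts residency + job-training center + heat-pump rebates: 62 k$ used, total 306.
Replace arts residency and job-training center with wetland restoration: the trade gains 23 net, giving 329 at 72 k$.

329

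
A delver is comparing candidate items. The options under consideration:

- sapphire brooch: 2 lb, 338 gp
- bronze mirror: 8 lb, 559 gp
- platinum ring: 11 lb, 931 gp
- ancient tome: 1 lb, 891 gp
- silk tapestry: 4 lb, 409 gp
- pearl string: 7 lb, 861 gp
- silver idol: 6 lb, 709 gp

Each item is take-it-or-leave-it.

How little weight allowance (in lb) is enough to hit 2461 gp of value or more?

Look for the lowest-weight combination reaching 2461.
sapphire brooch + ancient tome + silk tapestry + pearl string reaches 2499 using 14 lb.
No combination under 14 lb hits 2461.

14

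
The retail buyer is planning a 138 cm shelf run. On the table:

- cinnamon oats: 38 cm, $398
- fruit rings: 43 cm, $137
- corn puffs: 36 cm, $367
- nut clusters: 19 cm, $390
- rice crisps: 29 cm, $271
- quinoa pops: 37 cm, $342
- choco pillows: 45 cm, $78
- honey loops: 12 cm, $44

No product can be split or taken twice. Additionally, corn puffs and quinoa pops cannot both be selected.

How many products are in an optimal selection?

5

Best achievable weekly sales is 1470.
One optimal bundle: cinnamon oats + corn puffs + nut clusters + rice crisps + honey loops (134 cm).
Every optimal selection uses 5 products.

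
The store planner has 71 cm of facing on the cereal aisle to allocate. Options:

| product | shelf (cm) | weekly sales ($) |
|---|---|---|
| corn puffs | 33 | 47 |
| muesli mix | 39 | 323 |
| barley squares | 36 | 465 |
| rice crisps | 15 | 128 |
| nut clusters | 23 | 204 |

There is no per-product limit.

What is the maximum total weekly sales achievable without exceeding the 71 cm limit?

Taking the top-ratio products first gives barley squares + nut clusters for 669 (59 cm).
Dropping nut clusters frees 23 cm; slotting in 2×rice crisps (30 cm) lifts the total to 721 at 66 cm.
That's the maximum — no swap from here does better than 721.

721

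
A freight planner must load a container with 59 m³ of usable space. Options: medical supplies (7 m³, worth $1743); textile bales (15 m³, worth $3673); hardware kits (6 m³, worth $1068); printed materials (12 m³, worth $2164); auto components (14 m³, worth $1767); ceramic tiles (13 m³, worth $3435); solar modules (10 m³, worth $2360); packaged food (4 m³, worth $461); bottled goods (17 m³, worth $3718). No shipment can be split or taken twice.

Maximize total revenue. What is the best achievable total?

13647

The ratio heuristic lands on medical supplies + textile bales + printed materials + ceramic tiles + solar modules (13375) but leaves 2 m³ idle.
The 19 m³ tied up in medical supplies and printed materials is better spent on packaged food + bottled goods — total rises to 13647 (59 m³).
That's the maximum — no swap from here does better than 13647.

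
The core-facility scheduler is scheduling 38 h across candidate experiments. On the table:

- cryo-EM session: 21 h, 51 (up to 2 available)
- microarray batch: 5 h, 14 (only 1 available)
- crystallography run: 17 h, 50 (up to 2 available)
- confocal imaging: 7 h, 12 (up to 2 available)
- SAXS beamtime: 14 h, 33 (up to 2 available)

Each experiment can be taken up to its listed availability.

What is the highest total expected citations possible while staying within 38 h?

101

Taking the top-ratio experiments first gives 2×crystallography run for 100 (34 h).
Dropping crystallography run frees 17 h; slotting in cryo-EM session (21 h) lifts the total to 101 at 38 h.
That's the maximum — no swap from here does better than 101.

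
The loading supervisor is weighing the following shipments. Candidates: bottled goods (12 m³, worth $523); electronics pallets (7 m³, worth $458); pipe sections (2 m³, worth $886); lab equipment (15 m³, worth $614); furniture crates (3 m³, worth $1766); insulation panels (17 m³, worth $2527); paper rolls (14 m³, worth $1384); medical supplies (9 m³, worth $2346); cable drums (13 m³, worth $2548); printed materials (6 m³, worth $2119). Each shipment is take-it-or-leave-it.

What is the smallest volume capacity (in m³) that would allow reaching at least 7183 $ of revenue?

24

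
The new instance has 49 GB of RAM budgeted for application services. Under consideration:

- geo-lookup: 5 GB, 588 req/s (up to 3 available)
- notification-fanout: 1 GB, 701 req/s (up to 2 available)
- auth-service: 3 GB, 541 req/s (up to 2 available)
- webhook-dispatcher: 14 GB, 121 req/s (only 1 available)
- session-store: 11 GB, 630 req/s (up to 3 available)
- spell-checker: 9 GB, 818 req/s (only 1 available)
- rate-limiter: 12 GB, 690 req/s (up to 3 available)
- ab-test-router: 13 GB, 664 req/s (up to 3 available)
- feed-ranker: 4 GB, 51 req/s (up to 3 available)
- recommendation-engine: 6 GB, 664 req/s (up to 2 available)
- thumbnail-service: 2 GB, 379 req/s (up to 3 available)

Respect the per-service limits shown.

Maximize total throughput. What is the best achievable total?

7152

Taking the top-ratio services first gives 3×geo-lookup + 2×notification-fanout + 2×auth-service + 2×feed-ranker + 2×recommendation-engine + 3×thumbnail-service for 6815 (49 GB).
Replace 2×feed-ranker and thumbnail-service with spell-checker: the trade gains 337 net, giving 7152 at 48 GB.
The spare 1 GB is too small for any remaining service, and no exchange beats 7152.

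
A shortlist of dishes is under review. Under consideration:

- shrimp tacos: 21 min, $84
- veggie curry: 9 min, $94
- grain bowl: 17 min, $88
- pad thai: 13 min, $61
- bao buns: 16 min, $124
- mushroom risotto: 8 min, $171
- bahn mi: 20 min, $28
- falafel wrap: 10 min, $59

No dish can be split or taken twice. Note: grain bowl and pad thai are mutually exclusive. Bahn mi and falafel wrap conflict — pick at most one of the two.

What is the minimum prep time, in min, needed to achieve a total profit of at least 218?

17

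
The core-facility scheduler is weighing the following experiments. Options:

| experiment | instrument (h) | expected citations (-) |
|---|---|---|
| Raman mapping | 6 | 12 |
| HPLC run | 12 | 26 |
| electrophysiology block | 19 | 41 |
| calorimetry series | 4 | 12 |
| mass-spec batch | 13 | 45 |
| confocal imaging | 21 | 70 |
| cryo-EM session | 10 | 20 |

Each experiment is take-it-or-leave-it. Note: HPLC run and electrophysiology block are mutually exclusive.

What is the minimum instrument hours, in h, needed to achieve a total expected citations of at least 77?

25

Minimise h subject to total expected citations ≥ 77.
calorimetry series + confocal imaging reaches 82 using 25 h.
No combination under 25 h hits 77.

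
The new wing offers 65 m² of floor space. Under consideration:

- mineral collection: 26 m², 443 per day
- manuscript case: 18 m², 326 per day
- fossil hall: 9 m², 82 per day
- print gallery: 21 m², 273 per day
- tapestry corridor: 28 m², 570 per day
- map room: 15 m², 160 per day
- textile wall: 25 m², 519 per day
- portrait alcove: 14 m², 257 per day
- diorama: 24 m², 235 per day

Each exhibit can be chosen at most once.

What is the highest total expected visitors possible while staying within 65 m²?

A density-first pass picks fossil hall + tapestry corridor + textile wall — 1171 at 62 m².
Replace fossil hall and tapestry corridor with mineral collection + portrait alcove: the trade gains 48 net, giving 1219 at 65 m².
Nothing else within 65 m² beats 1219.

1219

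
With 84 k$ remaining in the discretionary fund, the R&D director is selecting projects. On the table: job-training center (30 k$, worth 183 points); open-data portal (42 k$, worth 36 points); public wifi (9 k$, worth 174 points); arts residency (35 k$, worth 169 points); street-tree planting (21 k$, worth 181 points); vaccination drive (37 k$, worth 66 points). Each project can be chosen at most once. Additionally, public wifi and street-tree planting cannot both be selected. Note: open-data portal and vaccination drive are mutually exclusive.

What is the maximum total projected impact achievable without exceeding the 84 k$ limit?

By projected impact per k$: public wifi 19.33, street-tree planting 8.62, job-training center 6.10, arts residency 4.83 lead.
Taking job-training center + public wifi + arts residency: 74 k$ used, 526 in projected impact.
The closest alternative, job-training center + public wifi + vaccination drive, reaches only 423.

526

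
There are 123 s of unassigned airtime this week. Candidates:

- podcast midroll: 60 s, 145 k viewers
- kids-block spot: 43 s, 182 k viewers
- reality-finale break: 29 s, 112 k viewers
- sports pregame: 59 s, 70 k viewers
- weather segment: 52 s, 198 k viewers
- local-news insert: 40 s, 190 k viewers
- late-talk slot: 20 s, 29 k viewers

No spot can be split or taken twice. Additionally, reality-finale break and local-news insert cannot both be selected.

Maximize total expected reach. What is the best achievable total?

417

Taking weather segment + local-news insert + late-talk slot: 112 s used, 417 in expected reach.
That's the maximum — no feasible swap from here does better than 417.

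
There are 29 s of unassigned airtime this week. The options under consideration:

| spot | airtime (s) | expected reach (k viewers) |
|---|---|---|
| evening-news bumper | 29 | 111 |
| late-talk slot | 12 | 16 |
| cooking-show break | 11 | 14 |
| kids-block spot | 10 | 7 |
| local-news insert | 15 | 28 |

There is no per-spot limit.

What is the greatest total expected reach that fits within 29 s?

111

By expected reach per s: evening-news bumper 3.83, local-news insert 1.87, late-talk slot 1.33, cooking-show break 1.27 lead.
Taking evening-news bumper: 29 s used, 111 in expected reach.
Nothing else within 29 s beats 111.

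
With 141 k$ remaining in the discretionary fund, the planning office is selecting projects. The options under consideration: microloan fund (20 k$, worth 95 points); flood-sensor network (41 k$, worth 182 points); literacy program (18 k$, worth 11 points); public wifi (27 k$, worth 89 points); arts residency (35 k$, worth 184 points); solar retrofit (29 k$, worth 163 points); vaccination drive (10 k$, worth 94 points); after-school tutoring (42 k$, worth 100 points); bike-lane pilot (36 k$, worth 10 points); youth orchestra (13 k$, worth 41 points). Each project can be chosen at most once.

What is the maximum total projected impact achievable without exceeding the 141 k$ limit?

718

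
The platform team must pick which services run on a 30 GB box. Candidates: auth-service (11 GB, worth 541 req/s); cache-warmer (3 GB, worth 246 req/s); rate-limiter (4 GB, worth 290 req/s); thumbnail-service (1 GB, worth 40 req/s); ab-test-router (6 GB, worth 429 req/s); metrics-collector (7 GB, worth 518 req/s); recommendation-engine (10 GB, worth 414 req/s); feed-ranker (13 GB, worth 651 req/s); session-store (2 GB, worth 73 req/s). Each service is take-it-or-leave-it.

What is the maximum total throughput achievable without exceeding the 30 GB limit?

1897

Ranking by ratio (throughput/GB): cache-warmer 82.00, metrics-collector 74.00, rate-limiter 72.50.
Taking cache-warmer + rate-limiter + ab-test-router + metrics-collector + recommendation-engine: 30 GB used, 1897 in throughput.
The closest alternative, rate-limiter + ab-test-router + metrics-collector + feed-ranker, reaches only 1888.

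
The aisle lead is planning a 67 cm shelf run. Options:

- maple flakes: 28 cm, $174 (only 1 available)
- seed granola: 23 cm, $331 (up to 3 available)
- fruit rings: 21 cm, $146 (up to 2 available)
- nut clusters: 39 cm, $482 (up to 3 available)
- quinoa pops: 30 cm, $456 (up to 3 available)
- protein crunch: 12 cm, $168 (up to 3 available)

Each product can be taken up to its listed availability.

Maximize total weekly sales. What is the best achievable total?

960

Greedy by ratio would take 2×quinoa pops: 60 cm used, total 912.
The 30 cm tied up in quinoa pops is better spent on 3×protein crunch — total rises to 960 (66 cm).
That's the maximum — no swap from here does better than 960.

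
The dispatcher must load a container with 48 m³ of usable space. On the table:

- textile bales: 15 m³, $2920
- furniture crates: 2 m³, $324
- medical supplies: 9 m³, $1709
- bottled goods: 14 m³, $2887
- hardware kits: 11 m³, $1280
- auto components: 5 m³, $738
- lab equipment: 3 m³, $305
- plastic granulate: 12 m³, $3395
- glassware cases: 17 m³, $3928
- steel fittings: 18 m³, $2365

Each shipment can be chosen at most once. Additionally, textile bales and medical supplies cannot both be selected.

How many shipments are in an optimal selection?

4

The maximum revenue within 48 m³ is 10948.
One optimal bundle: bottled goods + auto components + plastic granulate + glassware cases (48 m³).
All optima have 4 shipments.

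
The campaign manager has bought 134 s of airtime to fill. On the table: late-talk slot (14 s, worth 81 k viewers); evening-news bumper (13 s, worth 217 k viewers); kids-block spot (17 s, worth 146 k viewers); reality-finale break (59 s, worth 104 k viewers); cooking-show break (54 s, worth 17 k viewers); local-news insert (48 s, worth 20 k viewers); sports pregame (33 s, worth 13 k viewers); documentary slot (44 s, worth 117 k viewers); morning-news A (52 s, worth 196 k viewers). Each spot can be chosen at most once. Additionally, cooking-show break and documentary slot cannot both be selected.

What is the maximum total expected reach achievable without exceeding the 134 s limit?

676

A density-first pass picks late-talk slot + evening-news bumper + kids-block spot + sports pregame + morning-news A — 653 at 129 s.
Replace late-talk slot and sports pregame with documentary slot: the trade gains 23 net, giving 676 at 126 s.
The closest alternative, late-talk slot + evening-news bumper + kids-block spot + sports pregame + morning-news A, reaches only 653.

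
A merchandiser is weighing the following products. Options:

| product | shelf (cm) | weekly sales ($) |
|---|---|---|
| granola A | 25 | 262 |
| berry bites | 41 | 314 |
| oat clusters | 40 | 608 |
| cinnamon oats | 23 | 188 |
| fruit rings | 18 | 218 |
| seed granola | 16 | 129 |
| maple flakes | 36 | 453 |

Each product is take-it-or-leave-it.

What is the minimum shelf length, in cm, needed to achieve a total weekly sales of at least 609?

54

Look for the lowest-shelf combination reaching 609.
fruit rings + maple flakes reaches 671 using 54 cm.
Any bundle with less than 54 cm falls short of 609.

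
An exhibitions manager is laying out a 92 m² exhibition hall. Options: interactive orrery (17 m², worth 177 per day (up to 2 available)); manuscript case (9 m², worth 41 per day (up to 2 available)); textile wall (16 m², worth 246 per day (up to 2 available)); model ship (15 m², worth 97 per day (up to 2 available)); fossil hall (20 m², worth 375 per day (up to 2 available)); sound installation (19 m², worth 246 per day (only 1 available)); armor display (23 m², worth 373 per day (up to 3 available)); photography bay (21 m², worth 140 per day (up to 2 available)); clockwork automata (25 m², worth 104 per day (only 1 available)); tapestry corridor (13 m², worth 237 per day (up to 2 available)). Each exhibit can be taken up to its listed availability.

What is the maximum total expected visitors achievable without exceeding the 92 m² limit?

Greedy by ratio would take 2×fossil hall + armor display + 2×tapestry corridor: 89 m² used, total 1597.
Dropping tapestry corridor frees 13 m²; slotting in textile wall (16 m²) lifts the total to 1606 at 92 m².
No other feasible combination exceeds 1606.

1606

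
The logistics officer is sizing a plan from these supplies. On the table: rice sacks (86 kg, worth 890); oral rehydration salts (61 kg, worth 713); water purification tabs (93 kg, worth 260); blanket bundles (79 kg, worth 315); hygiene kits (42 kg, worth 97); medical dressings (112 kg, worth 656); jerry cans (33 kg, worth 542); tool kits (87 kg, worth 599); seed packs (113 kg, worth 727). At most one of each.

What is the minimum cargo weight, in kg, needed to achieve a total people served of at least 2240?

Look for the lowest-cargo combination reaching 2240.
rice sacks + oral rehydration salts + hygiene kits + jerry cans: 2242 people served at 222 kg.
Any bundle with less than 222 kg falls short of 2240.

222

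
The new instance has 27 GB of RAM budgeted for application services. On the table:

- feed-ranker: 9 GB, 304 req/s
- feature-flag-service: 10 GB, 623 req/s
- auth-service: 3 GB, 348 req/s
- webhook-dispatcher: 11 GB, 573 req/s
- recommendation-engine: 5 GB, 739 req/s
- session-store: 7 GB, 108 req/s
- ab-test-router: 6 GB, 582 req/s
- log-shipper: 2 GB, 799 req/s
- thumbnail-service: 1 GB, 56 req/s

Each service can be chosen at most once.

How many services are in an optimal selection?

The maximum throughput within 27 GB is 3147.
feature-flag-service + auth-service + recommendation-engine + ab-test-router + log-shipper + thumbnail-service hits 3147 at 27 GB.
All optima have 6 services.

6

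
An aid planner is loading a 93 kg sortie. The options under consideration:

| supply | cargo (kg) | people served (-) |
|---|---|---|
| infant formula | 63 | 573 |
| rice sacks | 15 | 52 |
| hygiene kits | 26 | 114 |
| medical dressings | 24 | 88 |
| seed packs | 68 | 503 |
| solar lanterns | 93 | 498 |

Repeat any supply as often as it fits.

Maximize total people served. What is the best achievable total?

Taking infant formula + hygiene kits: 89 kg used, 687 in people served.
No other feasible combination exceeds 687.

687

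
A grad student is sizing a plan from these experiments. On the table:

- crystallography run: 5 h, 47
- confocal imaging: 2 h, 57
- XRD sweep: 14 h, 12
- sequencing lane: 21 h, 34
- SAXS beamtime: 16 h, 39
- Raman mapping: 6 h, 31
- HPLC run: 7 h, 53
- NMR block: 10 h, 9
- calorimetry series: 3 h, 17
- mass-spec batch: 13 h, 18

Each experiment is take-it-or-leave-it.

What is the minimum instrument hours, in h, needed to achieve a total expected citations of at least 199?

23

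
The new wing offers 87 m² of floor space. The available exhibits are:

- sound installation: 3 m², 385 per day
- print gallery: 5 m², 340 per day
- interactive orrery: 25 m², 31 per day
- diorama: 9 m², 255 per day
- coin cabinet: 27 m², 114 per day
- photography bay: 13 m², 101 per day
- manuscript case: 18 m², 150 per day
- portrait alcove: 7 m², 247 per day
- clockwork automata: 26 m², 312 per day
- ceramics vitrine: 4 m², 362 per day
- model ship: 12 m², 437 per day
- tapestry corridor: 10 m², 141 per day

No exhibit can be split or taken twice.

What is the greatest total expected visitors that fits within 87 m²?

The ratio heuristic lands on sound installation + print gallery + diorama + portrait alcove + clockwork automata + ceramics vitrine + model ship + tapestry corridor (2479) but leaves 11 m² idle.
Replace tapestry corridor with manuscript case: the trade gains 9 net, giving 2488 at 84 m².

2488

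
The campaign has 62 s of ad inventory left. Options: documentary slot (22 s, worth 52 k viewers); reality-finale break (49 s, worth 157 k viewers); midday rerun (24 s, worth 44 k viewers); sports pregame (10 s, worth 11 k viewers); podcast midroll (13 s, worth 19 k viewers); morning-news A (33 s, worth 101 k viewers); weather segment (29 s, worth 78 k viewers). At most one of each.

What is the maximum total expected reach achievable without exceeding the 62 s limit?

179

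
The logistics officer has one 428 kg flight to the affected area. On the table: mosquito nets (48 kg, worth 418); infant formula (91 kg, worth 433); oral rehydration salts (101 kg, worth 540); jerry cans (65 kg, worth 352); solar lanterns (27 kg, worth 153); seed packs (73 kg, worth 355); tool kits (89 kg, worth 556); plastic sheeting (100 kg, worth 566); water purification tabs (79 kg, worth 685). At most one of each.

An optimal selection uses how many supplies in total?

5

Optimal total is 2765.
For example mosquito nets + oral rehydration salts + tool kits + plastic sheeting + water purification tabs achieves it, using 417 kg.
Every optimal selection uses 5 supplies.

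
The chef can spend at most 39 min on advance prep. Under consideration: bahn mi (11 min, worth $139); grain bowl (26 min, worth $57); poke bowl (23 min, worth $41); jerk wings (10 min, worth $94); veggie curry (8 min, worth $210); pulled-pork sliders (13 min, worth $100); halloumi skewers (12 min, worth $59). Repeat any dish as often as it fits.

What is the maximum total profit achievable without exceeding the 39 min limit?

840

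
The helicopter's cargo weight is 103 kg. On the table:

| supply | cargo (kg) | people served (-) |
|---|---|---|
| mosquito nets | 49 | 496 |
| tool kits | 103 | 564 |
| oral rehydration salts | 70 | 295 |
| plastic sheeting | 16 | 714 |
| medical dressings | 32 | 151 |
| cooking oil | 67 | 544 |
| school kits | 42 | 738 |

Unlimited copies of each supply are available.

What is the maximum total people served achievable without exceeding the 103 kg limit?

Best packing: 6×plastic sheeting — 96 kg, 4284 total.

4284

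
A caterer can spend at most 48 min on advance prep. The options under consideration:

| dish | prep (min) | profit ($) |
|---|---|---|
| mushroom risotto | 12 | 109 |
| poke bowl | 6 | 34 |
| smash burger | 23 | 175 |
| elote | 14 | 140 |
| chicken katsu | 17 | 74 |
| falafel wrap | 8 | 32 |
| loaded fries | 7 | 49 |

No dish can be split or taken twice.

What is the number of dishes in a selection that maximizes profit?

4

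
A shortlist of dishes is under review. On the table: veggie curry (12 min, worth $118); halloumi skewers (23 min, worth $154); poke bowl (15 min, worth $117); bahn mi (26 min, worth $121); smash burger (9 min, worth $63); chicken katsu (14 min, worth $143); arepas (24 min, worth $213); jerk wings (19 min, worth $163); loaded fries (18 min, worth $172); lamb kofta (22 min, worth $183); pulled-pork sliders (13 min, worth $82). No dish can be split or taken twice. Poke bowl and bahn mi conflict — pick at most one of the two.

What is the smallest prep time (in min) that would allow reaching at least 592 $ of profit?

63

Need the lightest bundle worth ≥ 592.
veggie curry + chicken katsu + jerk wings + loaded fries reaches 596 using 63 min.
Any bundle with less than 63 min falls short of 592.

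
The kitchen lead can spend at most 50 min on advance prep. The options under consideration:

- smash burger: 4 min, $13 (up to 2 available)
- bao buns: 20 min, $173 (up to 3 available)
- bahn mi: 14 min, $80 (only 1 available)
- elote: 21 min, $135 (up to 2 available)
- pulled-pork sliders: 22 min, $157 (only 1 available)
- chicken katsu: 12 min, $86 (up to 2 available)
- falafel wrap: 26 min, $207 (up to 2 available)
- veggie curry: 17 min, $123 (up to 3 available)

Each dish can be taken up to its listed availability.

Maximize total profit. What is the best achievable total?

Greedy by ratio would take 2×smash burger + 2×bao buns: 48 min used, total 372.
The 24 min tied up in smash burger and bao buns is better spent on falafel wrap — total rises to 393 (50 min).
That's the maximum — no swap from here does better than 393.

393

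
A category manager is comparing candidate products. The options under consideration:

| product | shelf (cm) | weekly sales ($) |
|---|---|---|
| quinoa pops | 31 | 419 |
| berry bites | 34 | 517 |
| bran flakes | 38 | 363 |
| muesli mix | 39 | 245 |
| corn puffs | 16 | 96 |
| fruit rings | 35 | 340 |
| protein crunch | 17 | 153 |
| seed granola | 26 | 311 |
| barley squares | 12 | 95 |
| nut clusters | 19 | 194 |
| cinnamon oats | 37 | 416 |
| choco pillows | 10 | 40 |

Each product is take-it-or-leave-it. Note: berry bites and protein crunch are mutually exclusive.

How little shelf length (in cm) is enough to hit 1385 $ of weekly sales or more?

110

Need the lightest bundle worth ≥ 1385.
quinoa pops + berry bites + seed granola + nut clusters: 1441 weekly sales at 110 cm.
Below 110 cm the best achievable stays under 1385.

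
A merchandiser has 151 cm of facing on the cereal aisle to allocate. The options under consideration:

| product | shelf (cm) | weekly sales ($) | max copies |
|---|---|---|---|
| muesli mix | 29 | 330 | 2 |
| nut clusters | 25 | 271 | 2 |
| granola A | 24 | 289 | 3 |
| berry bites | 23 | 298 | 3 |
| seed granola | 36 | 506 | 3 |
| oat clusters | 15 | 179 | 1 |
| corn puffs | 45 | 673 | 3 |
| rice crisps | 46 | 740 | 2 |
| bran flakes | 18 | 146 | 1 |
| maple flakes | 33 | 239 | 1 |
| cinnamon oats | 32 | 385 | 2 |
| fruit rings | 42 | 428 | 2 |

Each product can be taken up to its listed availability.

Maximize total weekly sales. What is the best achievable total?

2284

Greedy by ratio would take corn puffs + 2×rice crisps: 137 cm used, total 2153.
Dropping corn puffs frees 45 cm; slotting in berry bites + seed granola (59 cm) lifts the total to 2284 at 151 cm.
No other feasible combination exceeds 2284.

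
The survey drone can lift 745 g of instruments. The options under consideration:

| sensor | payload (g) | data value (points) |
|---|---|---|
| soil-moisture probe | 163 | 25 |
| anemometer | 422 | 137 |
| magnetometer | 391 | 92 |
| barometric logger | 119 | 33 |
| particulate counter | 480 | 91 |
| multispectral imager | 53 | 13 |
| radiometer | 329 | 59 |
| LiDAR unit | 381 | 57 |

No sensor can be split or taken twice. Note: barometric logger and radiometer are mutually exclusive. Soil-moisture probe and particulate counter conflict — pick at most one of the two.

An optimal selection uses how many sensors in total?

3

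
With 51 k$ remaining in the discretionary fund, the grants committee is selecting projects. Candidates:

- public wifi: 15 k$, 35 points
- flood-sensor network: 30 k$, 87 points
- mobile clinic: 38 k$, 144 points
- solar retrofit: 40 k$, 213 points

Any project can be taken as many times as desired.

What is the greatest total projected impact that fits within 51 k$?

213

Taking solar retrofit: 40 k$ used, 213 in projected impact.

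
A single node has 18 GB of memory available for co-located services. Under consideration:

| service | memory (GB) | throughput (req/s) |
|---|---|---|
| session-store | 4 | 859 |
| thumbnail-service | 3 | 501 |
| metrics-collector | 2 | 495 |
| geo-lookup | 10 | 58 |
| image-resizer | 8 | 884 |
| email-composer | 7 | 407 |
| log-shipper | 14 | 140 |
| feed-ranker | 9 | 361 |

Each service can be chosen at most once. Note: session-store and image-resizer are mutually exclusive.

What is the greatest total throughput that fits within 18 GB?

By throughput per GB: metrics-collector 247.50, session-store 214.75, thumbnail-service 167.00 lead.
Best packing: session-store + thumbnail-service + metrics-collector + email-composer — 16 GB, 2262 total.

2262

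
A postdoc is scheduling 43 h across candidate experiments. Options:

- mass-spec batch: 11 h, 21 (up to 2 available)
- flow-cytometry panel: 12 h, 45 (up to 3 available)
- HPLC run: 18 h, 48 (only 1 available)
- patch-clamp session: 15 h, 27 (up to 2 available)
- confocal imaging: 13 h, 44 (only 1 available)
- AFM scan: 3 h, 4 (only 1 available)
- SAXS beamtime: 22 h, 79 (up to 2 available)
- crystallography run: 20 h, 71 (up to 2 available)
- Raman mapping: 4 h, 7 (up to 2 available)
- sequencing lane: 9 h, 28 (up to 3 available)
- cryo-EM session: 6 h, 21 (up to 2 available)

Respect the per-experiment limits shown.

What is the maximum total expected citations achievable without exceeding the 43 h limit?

156

3×flow-cytometry panel + cryo-EM session uses 42 of the 43 h and totals 156.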